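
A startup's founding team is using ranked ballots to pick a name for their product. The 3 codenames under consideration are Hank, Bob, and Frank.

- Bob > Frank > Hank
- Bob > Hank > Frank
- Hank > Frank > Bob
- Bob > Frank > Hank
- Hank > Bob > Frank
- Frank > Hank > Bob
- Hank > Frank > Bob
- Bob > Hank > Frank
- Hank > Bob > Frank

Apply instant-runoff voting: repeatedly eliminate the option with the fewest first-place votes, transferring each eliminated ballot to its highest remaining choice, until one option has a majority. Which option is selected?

Round 1: Hank 4, Bob 4, Frank 1. Frank has the fewest and is eliminated.
Round 2: Hank 5, Bob 4. Hank has a majority.

Hank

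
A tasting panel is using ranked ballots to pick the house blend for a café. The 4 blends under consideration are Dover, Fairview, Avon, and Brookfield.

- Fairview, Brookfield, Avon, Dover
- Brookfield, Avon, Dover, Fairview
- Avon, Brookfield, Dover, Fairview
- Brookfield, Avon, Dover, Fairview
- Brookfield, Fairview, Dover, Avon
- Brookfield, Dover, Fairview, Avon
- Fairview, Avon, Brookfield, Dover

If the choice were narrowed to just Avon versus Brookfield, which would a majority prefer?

Ballots ranking Avon above Brookfield: 2.
Ballots ranking Brookfield above Avon: 5.
Brookfield wins the head-to-head, 5–2.

Brookfield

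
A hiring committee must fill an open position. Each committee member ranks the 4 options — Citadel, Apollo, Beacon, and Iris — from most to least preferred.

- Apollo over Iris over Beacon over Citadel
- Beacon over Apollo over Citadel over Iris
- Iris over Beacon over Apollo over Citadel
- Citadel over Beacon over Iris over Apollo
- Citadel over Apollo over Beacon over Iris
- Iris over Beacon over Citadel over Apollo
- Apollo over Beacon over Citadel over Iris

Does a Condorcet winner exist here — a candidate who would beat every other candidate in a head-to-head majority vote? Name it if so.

Head-to-head results (7 voters total):
Citadel vs Apollo: Apollo wins 4–3.
Citadel vs Beacon: Beacon wins 5–2.
Citadel vs Iris: Citadel wins 4–3.
Apollo vs Beacon: Beacon wins 4–3.
Apollo vs Iris: Apollo wins 4–3.
Beacon vs Iris: Beacon wins 4–3.
Beacon beats each rival — Citadel (5–2), Apollo (4–3), Iris (4–3) — so Beacon is the Condorcet winner.

Beacon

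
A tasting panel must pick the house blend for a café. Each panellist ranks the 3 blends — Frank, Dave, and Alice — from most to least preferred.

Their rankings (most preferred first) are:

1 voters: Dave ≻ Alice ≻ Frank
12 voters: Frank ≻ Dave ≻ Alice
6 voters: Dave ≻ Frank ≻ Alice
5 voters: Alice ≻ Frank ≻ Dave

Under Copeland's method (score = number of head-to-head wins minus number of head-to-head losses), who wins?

Pairwise results:
  Frank vs Dave: Frank wins 17–7.
  Frank vs Alice: Frank wins 18–6.
  Dave vs Alice: Dave wins 19–5.
Copeland scores (wins − losses):
  Frank: 2 − 0 = 2
  Dave: 1 − 1 = 0
  Alice: 0 − 2 = -2
Frank has the best Copeland score.

Frank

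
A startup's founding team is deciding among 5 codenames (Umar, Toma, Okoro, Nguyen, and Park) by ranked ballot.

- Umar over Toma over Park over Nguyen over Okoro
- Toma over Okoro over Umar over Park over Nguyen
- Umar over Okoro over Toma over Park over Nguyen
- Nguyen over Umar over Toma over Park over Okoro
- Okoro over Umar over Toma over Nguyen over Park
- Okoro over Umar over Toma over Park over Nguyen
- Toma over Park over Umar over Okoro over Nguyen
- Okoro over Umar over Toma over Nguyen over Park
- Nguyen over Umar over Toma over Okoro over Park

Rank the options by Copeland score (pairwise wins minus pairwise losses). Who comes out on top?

Pairwise results:
  Umar vs Toma: Umar wins 7–2.
  Umar vs Okoro: Umar wins 5–4.
  Umar vs Nguyen: Umar wins 7–2.
  Umar vs Park: Umar wins 8–1.
  Toma vs Okoro: Toma wins 5–4.
  Toma vs Nguyen: Toma wins 7–2.
  Toma vs Park: Toma wins 9–0.
  Okoro vs Nguyen: Okoro wins 6–3.
  Okoro vs Park: Okoro wins 6–3.
  Nguyen vs Park: Park wins 5–4.
Copeland scores (wins − losses):
  Umar: 4 − 0 = 4
  Toma: 3 − 1 = 2
  Okoro: 2 − 2 = 0
  Nguyen: 0 − 4 = -4
  Park: 1 − 3 = -2
Umar has the best Copeland score.

Umar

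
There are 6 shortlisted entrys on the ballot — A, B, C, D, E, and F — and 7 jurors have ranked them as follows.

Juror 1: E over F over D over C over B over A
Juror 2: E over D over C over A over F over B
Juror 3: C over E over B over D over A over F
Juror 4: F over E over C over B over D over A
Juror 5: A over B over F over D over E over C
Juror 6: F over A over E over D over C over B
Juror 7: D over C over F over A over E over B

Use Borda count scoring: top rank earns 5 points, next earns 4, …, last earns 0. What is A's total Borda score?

Borda scores:
  A: 0 + 2 + 1 + 0 + 5 + 4 + 2 = 14
  B: 1 + 0 + 3 + 2 + 4 + 0 + 0 = 10
  C: 2 + 3 + 5 + 3 + 0 + 1 + 4 = 18
  D: 3 + 4 + 2 + 1 + 2 + 2 + 5 = 19
  E: 5 + 5 + 4 + 4 + 1 + 3 + 1 = 23
  F: 4 + 1 + 0 + 5 + 3 + 5 + 3 = 21

14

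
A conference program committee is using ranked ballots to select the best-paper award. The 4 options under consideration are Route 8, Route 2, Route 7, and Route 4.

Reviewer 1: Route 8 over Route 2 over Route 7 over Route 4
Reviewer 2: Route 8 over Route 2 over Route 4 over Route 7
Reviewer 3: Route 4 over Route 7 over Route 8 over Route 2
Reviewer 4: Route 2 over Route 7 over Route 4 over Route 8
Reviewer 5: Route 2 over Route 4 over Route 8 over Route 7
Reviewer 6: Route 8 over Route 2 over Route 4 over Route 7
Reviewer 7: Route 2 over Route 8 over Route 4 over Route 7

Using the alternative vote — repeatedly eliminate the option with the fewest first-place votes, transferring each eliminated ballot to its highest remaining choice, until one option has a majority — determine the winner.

Round 1: Route 8 3, Route 2 3, Route 4 1, Route 7 0. Route 7 has the fewest and is eliminated.
Round 2: Route 8 3, Route 2 3, Route 4 1. Route 4 has the fewest and is eliminated.
Round 3: Route 8 4, Route 2 3. Route 8 has a majority.

Route 8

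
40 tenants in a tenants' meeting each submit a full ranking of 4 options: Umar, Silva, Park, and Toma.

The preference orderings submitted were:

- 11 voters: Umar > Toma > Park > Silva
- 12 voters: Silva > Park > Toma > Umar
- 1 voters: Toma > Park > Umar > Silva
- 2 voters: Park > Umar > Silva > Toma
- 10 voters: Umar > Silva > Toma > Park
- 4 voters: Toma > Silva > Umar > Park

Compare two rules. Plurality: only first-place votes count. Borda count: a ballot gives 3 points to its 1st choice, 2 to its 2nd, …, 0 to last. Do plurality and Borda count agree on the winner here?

Plurality first-place counts: Umar 21, Silva 12, Park 2, Toma 5 → Umar.
Borda totals: Umar 72, Silva 66, Park 43, Toma 59 → Umar.
The two rules agree on Umar.

Yes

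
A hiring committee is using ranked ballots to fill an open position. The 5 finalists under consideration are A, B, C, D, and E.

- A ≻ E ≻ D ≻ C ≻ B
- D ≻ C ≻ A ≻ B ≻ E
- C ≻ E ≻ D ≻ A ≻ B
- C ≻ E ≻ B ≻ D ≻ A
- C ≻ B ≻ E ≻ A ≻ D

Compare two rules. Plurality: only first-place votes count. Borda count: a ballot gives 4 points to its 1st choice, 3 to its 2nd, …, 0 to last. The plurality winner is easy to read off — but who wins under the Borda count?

Plurality first-place counts: A 1, B 0, C 3, D 1, E 0 → C.
Borda totals: A 8, B 6, C 16, D 9, E 11 → C.

C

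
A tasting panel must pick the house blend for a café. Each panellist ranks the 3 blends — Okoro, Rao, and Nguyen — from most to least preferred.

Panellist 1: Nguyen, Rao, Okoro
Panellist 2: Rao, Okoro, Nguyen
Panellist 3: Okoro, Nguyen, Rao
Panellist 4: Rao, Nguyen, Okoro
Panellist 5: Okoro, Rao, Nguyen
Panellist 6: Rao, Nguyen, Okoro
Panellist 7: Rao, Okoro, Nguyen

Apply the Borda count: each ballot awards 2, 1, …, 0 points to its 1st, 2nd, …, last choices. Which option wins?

Borda scores:
  Okoro: 0 + 1 + 2 + 0 + 2 + 0 + 1 = 6
  Rao: 1 + 2 + 0 + 2 + 1 + 2 + 2 = 10
  Nguyen: 2 + 0 + 1 + 1 + 0 + 1 + 0 = 5
Rao has the highest total.

Rao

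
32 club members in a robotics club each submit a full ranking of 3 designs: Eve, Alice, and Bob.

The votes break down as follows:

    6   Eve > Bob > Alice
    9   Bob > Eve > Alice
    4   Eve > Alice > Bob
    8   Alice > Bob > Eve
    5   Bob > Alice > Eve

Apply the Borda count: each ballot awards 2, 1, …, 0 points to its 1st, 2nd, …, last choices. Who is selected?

Borda scores:
  Eve: 6·2 + 9·1 + 4·2 + 8·0 + 5·0 = 29
  Alice: 6·0 + 9·0 + 4·1 + 8·2 + 5·1 = 25
  Bob: 6·1 + 9·2 + 4·0 + 8·1 + 5·2 = 42
Bob has the highest total.

Bob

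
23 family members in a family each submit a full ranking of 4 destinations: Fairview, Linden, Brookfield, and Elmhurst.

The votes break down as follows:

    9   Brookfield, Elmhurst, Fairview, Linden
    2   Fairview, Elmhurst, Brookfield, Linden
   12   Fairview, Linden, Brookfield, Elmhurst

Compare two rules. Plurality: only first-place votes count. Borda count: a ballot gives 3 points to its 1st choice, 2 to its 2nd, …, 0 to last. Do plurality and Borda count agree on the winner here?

Plurality first-place counts: Fairview 14, Linden 0, Brookfield 9, Elmhurst 0 → Fairview.
Borda totals: Fairview 51, Linden 24, Brookfield 41, Elmhurst 22 → Fairview.
The two rules agree on Fairview.

Yes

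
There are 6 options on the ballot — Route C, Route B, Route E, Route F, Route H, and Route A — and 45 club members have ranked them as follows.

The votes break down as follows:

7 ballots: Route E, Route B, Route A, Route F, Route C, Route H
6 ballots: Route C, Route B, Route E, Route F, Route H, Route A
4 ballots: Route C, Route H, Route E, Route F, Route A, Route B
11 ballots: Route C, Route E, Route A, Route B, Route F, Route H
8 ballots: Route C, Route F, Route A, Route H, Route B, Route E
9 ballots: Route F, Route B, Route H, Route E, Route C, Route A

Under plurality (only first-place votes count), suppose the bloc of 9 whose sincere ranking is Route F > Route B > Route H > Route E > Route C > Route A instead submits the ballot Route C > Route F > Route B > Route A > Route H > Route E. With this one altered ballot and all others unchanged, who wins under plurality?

First-place totals with the altered ballot: Route C 38, Route B 0, Route E 7, Route F 0, Route H 0, Route A 0.
The winner is unchanged: still Route C.

Route C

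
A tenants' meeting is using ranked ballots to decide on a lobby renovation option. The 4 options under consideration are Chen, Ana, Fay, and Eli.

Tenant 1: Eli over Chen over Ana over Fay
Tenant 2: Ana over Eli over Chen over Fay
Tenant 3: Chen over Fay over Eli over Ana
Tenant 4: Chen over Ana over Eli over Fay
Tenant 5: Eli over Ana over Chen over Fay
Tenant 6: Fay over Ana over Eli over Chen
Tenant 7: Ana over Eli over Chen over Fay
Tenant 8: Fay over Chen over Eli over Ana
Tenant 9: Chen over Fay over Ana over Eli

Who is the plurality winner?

Chen

First-place vote totals:
  Chen: 3
  Ana: 2
  Fay: 2
  Eli: 2
Chen has the most first-place votes.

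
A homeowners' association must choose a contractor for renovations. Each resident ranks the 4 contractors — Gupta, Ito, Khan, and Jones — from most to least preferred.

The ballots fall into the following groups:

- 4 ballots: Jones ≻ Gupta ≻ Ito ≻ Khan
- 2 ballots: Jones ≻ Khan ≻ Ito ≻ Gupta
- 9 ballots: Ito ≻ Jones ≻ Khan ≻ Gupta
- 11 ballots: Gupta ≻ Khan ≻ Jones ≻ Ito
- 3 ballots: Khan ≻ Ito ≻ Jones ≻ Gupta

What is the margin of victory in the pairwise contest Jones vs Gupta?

7

Ballots ranking Jones above Gupta: 4+2+9+3 = 18.
Ballots ranking Gupta above Jones: 11.
Jones wins 18–11, a margin of 7.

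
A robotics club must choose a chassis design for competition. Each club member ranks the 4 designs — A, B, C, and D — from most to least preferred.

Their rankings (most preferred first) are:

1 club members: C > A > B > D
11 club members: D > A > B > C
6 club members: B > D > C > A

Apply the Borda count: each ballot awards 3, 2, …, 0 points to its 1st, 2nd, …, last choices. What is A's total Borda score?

Borda scores:
  A: 2 + 11·2 + 6·0 = 24
  B: 1 + 11·1 + 6·3 = 30
  C: 3 + 11·0 + 6·1 = 9
  D: 0 + 11·3 + 6·2 = 45

24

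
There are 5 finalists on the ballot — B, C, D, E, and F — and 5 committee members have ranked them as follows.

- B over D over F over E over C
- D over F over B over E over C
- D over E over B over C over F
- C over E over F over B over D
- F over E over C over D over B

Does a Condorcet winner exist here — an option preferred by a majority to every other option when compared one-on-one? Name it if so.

D

Head-to-head results (5 voters total):
B vs C: B wins 3–2.
B vs D: D wins 3–2.
B vs E: E wins 3–2.
B vs F: F wins 3–2.
C vs D: D wins 3–2.
C vs E: E wins 4–1.
C vs F: F wins 3–2.
D vs E: D wins 3–2.
D vs F: D wins 3–2.
E vs F: F wins 3–2.
D beats each rival — B (3–2), C (3–2), E (3–2), F (3–2) — so D is the Condorcet winner.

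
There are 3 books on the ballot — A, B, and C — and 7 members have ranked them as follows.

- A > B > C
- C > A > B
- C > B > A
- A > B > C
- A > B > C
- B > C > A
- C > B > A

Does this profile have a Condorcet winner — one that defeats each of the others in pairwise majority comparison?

No

Head-to-head results (7 voters total):
A vs B: A wins 4–3.
A vs C: C wins 4–3.
B vs C: B wins 4–3.
No candidate beats all others: A beats B beats C beats A, a majority cycle.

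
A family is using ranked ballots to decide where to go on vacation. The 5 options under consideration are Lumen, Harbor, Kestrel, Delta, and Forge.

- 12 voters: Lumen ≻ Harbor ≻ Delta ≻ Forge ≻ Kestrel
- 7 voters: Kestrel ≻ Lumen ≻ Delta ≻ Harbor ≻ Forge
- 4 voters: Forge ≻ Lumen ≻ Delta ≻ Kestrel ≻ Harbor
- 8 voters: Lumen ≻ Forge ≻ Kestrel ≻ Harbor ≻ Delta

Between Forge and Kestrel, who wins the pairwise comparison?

Ballots ranking Forge above Kestrel: 12+4+8 = 24.
Ballots ranking Kestrel above Forge: 7.
Forge wins the head-to-head, 24–7.

Forge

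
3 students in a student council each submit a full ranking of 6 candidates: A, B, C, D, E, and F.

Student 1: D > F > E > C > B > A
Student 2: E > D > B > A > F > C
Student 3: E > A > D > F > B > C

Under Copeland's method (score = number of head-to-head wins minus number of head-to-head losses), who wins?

E

Pairwise results:
  A vs B: B wins 2–1.
  A vs C: A wins 2–1.
  A vs D: D wins 2–1.
  A vs E: E wins 3–0.
  A vs F: A wins 2–1.
  B vs C: B wins 2–1.
  B vs D: D wins 3–0.
  B vs E: E wins 3–0.
  B vs F: F wins 2–1.
  C vs D: D wins 3–0.
  C vs E: E wins 3–0.
  C vs F: F wins 3–0.
  D vs E: E wins 2–1.
  D vs F: D wins 3–0.
  E vs F: E wins 2–1.
Copeland scores (wins − losses):
  A: 2 − 3 = -1
  B: 2 − 3 = -1
  C: 0 − 5 = -5
  D: 4 − 1 = 3
  E: 5 − 0 = 5
  F: 2 − 3 = -1
E has the best Copeland score.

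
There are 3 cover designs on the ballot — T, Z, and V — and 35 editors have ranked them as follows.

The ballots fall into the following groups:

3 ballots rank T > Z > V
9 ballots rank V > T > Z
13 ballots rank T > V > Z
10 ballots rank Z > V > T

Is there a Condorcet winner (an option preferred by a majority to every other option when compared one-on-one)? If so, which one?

Head-to-head results (35 voters total):
T vs Z: T wins 25–10.
T vs V: V wins 19–16.
Z vs V: V wins 22–13.
V beats each rival — T (19–16), Z (22–13) — so V is the Condorcet winner.

V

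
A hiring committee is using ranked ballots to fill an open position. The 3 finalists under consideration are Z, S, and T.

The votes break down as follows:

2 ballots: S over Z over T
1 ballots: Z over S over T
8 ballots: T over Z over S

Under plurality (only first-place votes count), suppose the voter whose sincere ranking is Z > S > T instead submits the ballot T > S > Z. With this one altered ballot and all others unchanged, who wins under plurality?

T

First-place totals with the altered ballot: Z 0, S 2, T 9.
The winner is unchanged: still T.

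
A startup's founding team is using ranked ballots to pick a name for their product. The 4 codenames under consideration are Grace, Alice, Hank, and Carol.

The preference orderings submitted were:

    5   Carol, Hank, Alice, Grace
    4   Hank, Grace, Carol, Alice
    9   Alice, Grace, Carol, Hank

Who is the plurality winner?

First-place vote totals:
  Grace: 0
  Alice: 9
  Hank: 4
  Carol: 5
Alice has the most first-place votes.

Alice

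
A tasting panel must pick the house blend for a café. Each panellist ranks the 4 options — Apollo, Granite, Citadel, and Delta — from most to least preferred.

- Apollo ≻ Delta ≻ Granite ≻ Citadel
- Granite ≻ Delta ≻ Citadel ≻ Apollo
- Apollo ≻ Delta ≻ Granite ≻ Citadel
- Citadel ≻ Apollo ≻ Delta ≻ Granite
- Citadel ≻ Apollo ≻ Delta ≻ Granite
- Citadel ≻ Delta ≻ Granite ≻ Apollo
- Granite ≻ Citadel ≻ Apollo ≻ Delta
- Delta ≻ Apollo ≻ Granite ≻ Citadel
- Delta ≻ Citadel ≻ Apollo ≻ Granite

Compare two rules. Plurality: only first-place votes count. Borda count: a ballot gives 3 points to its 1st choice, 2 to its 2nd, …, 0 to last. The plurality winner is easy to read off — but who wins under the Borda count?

Delta

Plurality first-place counts: Apollo 2, Granite 2, Citadel 3, Delta 2 → Citadel.
Borda totals: Apollo 14, Granite 10, Citadel 14, Delta 16 → Delta.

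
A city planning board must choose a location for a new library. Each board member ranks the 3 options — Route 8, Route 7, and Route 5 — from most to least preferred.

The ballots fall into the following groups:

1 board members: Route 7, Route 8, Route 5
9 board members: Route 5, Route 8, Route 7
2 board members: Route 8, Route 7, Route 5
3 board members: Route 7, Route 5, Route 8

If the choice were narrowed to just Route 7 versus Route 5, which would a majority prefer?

Route 5

Ballots ranking Route 7 above Route 5: 1+2+3 = 6.
Ballots ranking Route 5 above Route 7: 9.
Route 5 wins the head-to-head, 9–6.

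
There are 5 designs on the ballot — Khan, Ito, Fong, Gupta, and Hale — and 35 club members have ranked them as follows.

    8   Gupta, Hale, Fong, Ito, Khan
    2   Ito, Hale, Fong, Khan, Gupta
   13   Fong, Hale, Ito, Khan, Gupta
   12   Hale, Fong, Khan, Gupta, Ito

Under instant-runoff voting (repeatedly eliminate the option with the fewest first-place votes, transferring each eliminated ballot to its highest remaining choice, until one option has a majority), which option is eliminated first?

Khan

Round 1: Fong 13, Hale 12, Gupta 8, Ito 2, Khan 0. Khan has the fewest and is eliminated.
Round 2: Fong 13, Hale 12, Gupta 8, Ito 2. Ito has the fewest and is eliminated.
Round 3: Hale 14, Fong 13, Gupta 8. Gupta has the fewest and is eliminated.
Round 4: Hale 22, Fong 13. Hale has a majority.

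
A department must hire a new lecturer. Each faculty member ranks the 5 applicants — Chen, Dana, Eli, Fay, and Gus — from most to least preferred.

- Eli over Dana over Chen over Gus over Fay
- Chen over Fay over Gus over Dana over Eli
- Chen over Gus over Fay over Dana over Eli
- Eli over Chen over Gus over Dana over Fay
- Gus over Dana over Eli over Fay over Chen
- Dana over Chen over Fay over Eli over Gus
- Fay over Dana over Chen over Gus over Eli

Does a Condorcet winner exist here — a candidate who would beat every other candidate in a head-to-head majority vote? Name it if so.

Head-to-head results (7 voters total):
Chen vs Dana: Dana wins 4–3.
Chen vs Eli: Chen wins 4–3.
Chen vs Fay: Chen wins 5–2.
Chen vs Gus: Chen wins 6–1.
Dana vs Eli: Dana wins 5–2.
Dana vs Fay: Dana wins 4–3.
Dana vs Gus: Gus wins 4–3.
Eli vs Fay: Fay wins 4–3.
Eli vs Gus: Gus wins 4–3.
Fay vs Gus: Gus wins 4–3.
No candidate beats all others: Chen beats Gus beats Dana beats Chen, a majority cycle.

There is no Condorcet winner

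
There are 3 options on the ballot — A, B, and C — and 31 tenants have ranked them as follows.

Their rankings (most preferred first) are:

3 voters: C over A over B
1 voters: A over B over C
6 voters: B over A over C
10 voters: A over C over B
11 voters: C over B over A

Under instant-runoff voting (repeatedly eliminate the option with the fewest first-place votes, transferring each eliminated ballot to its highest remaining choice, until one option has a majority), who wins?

A

Round 1: C 14, A 11, B 6. B has the fewest and is eliminated.
Round 2: A 17, C 14. A has a majority.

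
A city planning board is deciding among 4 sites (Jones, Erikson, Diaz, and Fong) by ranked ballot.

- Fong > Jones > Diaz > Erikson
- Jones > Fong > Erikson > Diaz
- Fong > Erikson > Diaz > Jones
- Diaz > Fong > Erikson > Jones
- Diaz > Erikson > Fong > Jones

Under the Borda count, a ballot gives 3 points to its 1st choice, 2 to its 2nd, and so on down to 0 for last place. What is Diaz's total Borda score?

Borda scores:
  Jones: 2 + 3 + 0 + 0 + 0 = 5
  Erikson: 0 + 1 + 2 + 1 + 2 = 6
  Diaz: 1 + 0 + 1 + 3 + 3 = 8
  Fong: 3 + 2 + 3 + 2 + 1 = 11

8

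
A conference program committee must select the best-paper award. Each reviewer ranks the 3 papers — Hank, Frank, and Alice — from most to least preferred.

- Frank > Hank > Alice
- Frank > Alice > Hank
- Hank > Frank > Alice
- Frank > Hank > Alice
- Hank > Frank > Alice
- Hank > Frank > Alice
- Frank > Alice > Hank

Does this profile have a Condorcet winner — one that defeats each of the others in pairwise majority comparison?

Head-to-head results (7 voters total):
Hank vs Frank: Frank wins 4–3.
Hank vs Alice: Hank wins 5–2.
Frank vs Alice: Frank wins 7–0.
Frank beats each rival — Hank (4–3), Alice (7–0) — so Frank is the Condorcet winner.

Yes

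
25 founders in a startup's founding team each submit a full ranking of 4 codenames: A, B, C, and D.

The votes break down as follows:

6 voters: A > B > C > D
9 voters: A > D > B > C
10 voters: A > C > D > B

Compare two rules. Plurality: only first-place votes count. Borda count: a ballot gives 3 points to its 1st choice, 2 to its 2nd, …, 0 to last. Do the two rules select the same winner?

Yes

Plurality first-place counts: A 25, B 0, C 0, D 0 → A.
Borda totals: A 75, B 21, C 26, D 28 → A.
The two rules agree on A.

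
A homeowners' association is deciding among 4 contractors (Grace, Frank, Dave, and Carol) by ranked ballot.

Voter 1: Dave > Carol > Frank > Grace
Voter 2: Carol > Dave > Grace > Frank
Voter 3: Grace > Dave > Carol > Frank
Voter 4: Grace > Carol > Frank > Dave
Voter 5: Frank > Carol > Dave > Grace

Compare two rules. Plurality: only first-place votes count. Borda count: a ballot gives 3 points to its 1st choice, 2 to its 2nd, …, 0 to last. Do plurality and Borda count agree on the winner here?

No

Plurality first-place counts: Grace 2, Frank 1, Dave 1, Carol 1 → Grace.
Borda totals: Grace 7, Frank 5, Dave 8, Carol 10 → Carol.
The two rules disagree: plurality picks Grace, Borda picks Carol.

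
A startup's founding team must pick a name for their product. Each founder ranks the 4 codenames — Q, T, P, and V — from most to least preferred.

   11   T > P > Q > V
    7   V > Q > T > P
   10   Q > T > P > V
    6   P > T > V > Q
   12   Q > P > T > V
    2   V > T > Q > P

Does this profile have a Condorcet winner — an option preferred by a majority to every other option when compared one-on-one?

Yes

Head-to-head results (48 voters total):
Q vs T: Q wins 29–19.
Q vs P: Q wins 31–17.
Q vs V: Q wins 33–15.
T vs P: T wins 30–18.
T vs V: T wins 39–9.
P vs V: P wins 39–9.
Q beats each rival — T (29–19), P (31–17), V (33–15) — so Q is the Condorcet winner.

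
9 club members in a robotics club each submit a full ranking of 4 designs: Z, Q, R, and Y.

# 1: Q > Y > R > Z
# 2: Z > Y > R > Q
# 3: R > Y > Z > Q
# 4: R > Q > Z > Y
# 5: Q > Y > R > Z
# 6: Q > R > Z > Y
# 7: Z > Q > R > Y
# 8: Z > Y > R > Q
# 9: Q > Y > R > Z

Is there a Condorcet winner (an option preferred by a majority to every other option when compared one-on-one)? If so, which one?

Head-to-head results (9 voters total):
Z vs Q: Q wins 5–4.
Z vs R: R wins 6–3.
Z vs Y: Z wins 5–4.
Q vs R: Q wins 5–4.
Q vs Y: Q wins 6–3.
R vs Y: Y wins 5–4.
Q beats each rival — Z (5–4), R (5–4), Y (6–3) — so Q is the Condorcet winner.

Q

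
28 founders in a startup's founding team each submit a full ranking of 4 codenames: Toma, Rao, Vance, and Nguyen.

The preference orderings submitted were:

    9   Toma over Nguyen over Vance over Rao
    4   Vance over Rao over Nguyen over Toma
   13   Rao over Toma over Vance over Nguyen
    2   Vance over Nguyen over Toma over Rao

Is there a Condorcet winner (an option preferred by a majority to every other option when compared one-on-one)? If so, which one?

Head-to-head results (28 voters total):
Toma vs Rao: Rao wins 17–11.
Toma vs Vance: Toma wins 22–6.
Toma vs Nguyen: Toma wins 22–6.
Rao vs Vance: Vance wins 15–13.
Rao vs Nguyen: Rao wins 17–11.
Vance vs Nguyen: Vance wins 19–9.
No candidate beats all others: Toma beats Vance beats Rao beats Toma, a majority cycle.

None — there is no Condorcet winner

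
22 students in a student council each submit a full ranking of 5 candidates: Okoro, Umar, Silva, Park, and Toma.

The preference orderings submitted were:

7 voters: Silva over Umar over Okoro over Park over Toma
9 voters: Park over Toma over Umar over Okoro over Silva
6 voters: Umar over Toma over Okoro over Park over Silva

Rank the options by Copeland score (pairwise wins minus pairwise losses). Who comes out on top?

Umar

Pairwise results:
  Okoro vs Umar: Umar wins 22–0.
  Okoro vs Silva: Okoro wins 15–7.
  Okoro vs Park: Okoro wins 13–9.
  Okoro vs Toma: Toma wins 15–7.
  Umar vs Silva: Umar wins 15–7.
  Umar vs Park: Umar wins 13–9.
  Umar vs Toma: Umar wins 13–9.
  Silva vs Park: Park wins 15–7.
  Silva vs Toma: Toma wins 15–7.
  Park vs Toma: Park wins 16–6.
Copeland scores (wins − losses):
  Okoro: 2 − 2 = 0
  Umar: 4 − 0 = 4
  Silva: 0 − 4 = -4
  Park: 2 − 2 = 0
  Toma: 2 − 2 = 0
Umar has the best Copeland score.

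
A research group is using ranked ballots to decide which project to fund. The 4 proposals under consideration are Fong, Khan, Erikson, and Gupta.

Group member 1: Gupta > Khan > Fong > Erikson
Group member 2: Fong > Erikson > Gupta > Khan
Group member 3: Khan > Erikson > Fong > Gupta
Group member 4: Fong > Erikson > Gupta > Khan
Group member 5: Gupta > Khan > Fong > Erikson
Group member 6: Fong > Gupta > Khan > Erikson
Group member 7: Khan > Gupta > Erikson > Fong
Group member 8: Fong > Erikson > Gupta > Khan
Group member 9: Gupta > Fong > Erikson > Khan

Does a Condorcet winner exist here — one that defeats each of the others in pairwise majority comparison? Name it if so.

Fong

Head-to-head results (9 voters total):
Fong vs Khan: Fong wins 5–4.
Fong vs Erikson: Fong wins 7–2.
Fong vs Gupta: Fong wins 5–4.
Khan vs Erikson: Khan wins 5–4.
Khan vs Gupta: Gupta wins 7–2.
Erikson vs Gupta: Gupta wins 5–4.
Fong beats each rival — Khan (5–4), Erikson (7–2), Gupta (5–4) — so Fong is the Condorcet winner.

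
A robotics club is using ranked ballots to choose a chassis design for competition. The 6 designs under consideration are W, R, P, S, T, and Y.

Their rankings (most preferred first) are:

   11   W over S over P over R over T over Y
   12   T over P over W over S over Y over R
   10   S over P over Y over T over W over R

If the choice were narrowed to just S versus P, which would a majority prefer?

S

Ballots ranking S above P: 11+10 = 21.
Ballots ranking P above S: 12.
S wins the head-to-head, 21–12.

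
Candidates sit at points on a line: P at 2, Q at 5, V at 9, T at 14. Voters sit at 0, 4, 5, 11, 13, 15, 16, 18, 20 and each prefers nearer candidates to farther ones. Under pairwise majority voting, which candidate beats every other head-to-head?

With single-peaked preferences on a line, the Condorcet winner is the candidate closest to the median voter.
The median voter (position 13) is closest to T at 14.
Check: T vs Q — voters closer to T: 6 of 9.

T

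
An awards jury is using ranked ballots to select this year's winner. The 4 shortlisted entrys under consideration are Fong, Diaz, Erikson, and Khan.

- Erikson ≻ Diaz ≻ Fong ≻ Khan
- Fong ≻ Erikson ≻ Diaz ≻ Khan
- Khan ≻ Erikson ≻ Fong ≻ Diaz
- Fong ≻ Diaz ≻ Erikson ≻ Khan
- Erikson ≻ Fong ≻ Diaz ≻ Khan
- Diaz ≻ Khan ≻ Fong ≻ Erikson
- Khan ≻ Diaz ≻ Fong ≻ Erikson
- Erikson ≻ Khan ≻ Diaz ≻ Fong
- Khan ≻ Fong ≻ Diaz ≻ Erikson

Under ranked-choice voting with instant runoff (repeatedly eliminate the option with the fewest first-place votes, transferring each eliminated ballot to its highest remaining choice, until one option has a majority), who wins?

Round 1: Erikson 3, Khan 3, Fong 2, Diaz 1. Diaz has the fewest and is eliminated.
Round 2: Khan 4, Erikson 3, Fong 2. Fong has the fewest and is eliminated.
Round 3: Erikson 5, Khan 4. Erikson has a majority.

Erikson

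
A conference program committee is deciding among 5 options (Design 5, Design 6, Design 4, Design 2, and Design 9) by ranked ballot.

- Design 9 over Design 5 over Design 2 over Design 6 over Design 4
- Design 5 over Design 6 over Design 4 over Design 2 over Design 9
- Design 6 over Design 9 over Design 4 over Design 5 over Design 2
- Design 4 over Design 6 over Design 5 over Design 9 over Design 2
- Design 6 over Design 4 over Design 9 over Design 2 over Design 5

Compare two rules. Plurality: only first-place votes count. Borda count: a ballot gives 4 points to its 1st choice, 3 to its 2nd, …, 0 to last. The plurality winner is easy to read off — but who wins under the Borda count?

Plurality first-place counts: Design 5 1, Design 6 2, Design 4 1, Design 2 0, Design 9 1 → Design 6.
Borda totals: Design 5 10, Design 6 15, Design 4 11, Design 2 4, Design 9 10 → Design 6.

Design 6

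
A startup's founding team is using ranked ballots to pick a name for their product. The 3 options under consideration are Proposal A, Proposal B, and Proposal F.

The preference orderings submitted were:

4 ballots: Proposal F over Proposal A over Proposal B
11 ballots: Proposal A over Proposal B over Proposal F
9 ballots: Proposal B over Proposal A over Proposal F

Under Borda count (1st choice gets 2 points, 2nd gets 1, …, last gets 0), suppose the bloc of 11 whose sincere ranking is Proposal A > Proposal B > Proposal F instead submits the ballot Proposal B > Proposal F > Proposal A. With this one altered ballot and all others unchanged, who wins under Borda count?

Borda totals with the altered ballot: Proposal A 13, Proposal B 40, Proposal F 19.
The switch changes the winner from Proposal A to Proposal B.

Proposal B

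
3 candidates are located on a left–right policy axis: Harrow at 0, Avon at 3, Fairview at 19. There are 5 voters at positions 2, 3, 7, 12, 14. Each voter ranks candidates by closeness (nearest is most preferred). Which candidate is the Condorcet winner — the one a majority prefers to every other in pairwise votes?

Avon

With single-peaked preferences on a line, the Condorcet winner is the candidate closest to the median voter.
The median voter (position 7) is closest to Avon at 3.
Check: Avon vs Fairview — voters closer to Avon: 3 of 5.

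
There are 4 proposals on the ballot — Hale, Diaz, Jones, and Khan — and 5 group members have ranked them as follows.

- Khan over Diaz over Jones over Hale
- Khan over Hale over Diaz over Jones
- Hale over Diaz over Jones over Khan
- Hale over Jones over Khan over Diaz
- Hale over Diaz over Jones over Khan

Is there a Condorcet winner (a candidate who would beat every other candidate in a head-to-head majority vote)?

Head-to-head results (5 voters total):
Hale vs Diaz: Hale wins 4–1.
Hale vs Jones: Hale wins 4–1.
Hale vs Khan: Hale wins 3–2.
Diaz vs Jones: Diaz wins 4–1.
Diaz vs Khan: Khan wins 3–2.
Jones vs Khan: Jones wins 3–2.
Hale beats each rival — Diaz (4–1), Jones (4–1), Khan (3–2) — so Hale is the Condorcet winner.

Yes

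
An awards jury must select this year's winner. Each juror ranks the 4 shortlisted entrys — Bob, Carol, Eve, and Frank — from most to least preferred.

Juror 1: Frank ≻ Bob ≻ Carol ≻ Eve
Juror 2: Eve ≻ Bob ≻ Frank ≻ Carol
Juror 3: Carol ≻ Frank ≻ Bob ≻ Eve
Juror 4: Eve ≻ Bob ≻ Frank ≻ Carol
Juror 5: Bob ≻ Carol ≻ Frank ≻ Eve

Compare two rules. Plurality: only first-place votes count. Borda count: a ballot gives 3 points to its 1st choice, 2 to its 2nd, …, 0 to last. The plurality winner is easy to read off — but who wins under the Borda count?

Bob

Plurality first-place counts: Bob 1, Carol 1, Eve 2, Frank 1 → Eve.
Borda totals: Bob 10, Carol 6, Eve 6, Frank 8 → Bob.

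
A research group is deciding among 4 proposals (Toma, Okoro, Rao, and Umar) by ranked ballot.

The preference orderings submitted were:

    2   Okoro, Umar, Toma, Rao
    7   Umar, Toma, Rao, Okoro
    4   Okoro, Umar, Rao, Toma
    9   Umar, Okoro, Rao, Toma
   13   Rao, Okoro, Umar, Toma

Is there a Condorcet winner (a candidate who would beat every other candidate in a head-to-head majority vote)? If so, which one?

There is no Condorcet winner

Head-to-head results (35 voters total):
Toma vs Okoro: Okoro wins 28–7.
Toma vs Rao: Rao wins 26–9.
Toma vs Umar: Umar wins 35–0.
Okoro vs Rao: Rao wins 20–15.
Okoro vs Umar: Okoro wins 19–16.
Rao vs Umar: Umar wins 22–13.
No candidate beats all others: Okoro beats Umar beats Rao beats Okoro, a majority cycle.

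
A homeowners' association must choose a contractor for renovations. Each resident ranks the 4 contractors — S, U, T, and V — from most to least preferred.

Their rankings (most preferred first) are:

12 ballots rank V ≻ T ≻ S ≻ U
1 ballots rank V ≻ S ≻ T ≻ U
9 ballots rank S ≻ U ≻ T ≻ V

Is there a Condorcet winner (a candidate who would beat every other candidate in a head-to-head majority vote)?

Yes

Head-to-head results (22 voters total):
S vs U: S wins 22–0.
S vs T: T wins 12–10.
S vs V: V wins 13–9.
U vs T: T wins 13–9.
U vs V: V wins 13–9.
T vs V: V wins 13–9.
V beats each rival — S (13–9), U (13–9), T (13–9) — so V is the Condorcet winner.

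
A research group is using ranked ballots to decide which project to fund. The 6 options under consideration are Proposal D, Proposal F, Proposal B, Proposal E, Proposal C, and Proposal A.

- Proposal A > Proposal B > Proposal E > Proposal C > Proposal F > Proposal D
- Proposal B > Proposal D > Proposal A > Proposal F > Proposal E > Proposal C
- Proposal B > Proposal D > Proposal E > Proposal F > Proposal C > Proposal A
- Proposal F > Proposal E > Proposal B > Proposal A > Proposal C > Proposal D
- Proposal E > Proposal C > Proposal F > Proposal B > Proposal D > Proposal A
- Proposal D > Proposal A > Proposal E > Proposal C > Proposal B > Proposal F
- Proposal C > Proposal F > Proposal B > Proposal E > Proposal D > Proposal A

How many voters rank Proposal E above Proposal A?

Ballots ranking Proposal E above Proposal A: 4.
Ballots ranking Proposal A above Proposal E: 3.
So 4 of 7 voters prefer Proposal E to Proposal A.

4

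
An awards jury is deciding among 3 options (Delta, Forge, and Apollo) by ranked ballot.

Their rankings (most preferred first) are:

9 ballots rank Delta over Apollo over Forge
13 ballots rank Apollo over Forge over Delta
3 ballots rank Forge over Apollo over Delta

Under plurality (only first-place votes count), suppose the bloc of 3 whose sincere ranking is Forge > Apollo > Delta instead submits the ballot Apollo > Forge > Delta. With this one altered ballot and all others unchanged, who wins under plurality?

Apollo

First-place totals with the altered ballot: Delta 9, Forge 0, Apollo 16.
The winner is unchanged: still Apollo.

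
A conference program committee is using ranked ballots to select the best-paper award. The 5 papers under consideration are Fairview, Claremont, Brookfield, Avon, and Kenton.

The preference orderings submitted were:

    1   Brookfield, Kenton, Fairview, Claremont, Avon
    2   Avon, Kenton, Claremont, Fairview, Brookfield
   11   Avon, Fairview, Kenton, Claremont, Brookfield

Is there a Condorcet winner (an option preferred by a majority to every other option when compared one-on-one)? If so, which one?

Avon

Head-to-head results (14 voters total):
Fairview vs Claremont: Fairview wins 12–2.
Fairview vs Brookfield: Fairview wins 13–1.
Fairview vs Avon: Avon wins 13–1.
Fairview vs Kenton: Fairview wins 11–3.
Claremont vs Brookfield: Claremont wins 13–1.
Claremont vs Avon: Avon wins 13–1.
Claremont vs Kenton: Kenton wins 14–0.
Brookfield vs Avon: Avon wins 13–1.
Brookfield vs Kenton: Kenton wins 13–1.
Avon vs Kenton: Avon wins 13–1.
Avon beats each rival — Fairview (13–1), Claremont (13–1), Brookfield (13–1), Kenton (13–1) — so Avon is the Condorcet winner.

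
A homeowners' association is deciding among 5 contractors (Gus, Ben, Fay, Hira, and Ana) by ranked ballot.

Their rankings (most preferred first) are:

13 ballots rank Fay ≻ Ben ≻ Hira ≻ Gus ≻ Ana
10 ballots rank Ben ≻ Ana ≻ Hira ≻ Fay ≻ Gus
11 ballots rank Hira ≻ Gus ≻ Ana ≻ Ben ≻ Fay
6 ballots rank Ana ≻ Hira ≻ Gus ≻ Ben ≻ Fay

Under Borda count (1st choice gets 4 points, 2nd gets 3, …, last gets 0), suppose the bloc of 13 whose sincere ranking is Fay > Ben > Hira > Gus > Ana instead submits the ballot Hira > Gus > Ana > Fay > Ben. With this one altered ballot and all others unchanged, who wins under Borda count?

Hira

Borda totals with the altered ballot: Gus 84, Ben 57, Fay 23, Hira 134, Ana 102.
The winner is unchanged: still Hira.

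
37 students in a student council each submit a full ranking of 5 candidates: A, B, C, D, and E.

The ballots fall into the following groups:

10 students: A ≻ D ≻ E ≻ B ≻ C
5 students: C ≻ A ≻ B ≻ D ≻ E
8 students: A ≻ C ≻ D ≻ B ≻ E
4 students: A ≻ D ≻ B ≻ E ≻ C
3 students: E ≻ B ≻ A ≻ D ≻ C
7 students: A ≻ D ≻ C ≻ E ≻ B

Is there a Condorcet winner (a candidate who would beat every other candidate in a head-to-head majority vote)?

Head-to-head results (37 voters total):
A vs B: A wins 34–3.
A vs C: A wins 32–5.
A vs D: A wins 37–0.
A vs E: A wins 34–3.
B vs C: C wins 20–17.
B vs D: D wins 29–8.
B vs E: E wins 20–17.
C vs D: D wins 24–13.
C vs E: C wins 20–17.
D vs E: D wins 34–3.
A beats each rival — B (34–3), C (32–5), D (37–0), E (34–3) — so A is the Condorcet winner.

Yes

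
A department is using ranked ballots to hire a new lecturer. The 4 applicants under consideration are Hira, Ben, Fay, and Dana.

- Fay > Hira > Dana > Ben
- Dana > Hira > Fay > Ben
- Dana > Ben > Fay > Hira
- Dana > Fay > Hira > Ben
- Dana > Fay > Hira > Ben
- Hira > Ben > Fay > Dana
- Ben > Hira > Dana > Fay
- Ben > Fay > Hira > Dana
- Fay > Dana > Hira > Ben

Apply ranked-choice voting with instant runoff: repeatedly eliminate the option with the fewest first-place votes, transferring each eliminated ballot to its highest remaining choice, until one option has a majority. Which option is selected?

Round 1: Dana 4, Ben 2, Fay 2, Hira 1. Hira has the fewest and is eliminated.
Round 2: Dana 4, Ben 3, Fay 2. Fay has the fewest and is eliminated.
Round 3: Dana 6, Ben 3. Dana has a majority.

Dana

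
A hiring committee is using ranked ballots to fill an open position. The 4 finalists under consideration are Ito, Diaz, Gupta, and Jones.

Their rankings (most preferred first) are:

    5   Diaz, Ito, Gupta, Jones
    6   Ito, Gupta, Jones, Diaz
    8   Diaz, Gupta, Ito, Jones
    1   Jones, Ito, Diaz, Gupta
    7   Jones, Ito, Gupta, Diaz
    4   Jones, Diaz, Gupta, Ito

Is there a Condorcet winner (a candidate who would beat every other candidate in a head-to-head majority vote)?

Head-to-head results (31 voters total):
Ito vs Diaz: Diaz wins 17–14.
Ito vs Gupta: Ito wins 19–12.
Ito vs Jones: Ito wins 19–12.
Diaz vs Gupta: Diaz wins 18–13.
Diaz vs Jones: Jones wins 18–13.
Gupta vs Jones: Gupta wins 19–12.
No candidate beats all others: Ito beats Jones beats Diaz beats Ito, a majority cycle.

No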